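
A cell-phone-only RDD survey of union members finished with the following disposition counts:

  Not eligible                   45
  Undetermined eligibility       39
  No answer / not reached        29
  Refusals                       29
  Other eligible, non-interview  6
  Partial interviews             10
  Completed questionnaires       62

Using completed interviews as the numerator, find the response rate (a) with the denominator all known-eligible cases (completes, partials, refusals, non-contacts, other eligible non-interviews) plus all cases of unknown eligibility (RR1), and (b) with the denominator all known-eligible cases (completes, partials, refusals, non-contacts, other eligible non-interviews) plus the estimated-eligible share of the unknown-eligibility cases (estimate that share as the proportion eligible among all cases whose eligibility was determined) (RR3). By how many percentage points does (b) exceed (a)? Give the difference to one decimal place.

Num: 62
Denom: 62 + 10 + 29 + 29 + 6 + 39 = 175
RR1 = 62 / 175 = 0.3543
Eligible (known): 62 + 10 + 29 + 29 + 6 = 136
e = 136 / (136 + 45) = 136 / 181 = 0.7514
Estimated eligible among unknowns: 0.7514 × 39 = 29.30
Denom: 136 + 29.30 = 165.30
RR3 = 62 / 165.30 = 0.3751
Difference = 37.51 − 35.43 = 2.08 percentage points

2.1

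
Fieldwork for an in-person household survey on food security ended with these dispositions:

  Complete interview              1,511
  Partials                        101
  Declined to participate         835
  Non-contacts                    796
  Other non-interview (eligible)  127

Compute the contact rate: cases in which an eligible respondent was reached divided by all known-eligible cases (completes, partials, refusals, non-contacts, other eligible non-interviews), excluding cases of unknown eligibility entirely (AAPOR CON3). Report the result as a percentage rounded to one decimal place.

76.4%

Num → 1511 + 101 + 835 + 127 = 2574
Base → 1511 + 101 + 835 + 796 + 127 = 3370
CON3 = 2574 / 3370 = 0.7638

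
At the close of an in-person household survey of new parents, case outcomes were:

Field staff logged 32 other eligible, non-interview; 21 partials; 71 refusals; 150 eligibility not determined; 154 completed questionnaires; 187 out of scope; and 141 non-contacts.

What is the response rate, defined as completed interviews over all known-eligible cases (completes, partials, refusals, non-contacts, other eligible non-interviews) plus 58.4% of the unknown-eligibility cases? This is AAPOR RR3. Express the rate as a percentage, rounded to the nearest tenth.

30.4%

Numerator: 154
Known eligible: 154 + 21 + 71 + 141 + 32 = 419
Eligible share of unknowns: 0.5840 × 150 = 87.60
Denom: 419 + 87.60 = 506.60
RR3 = 154 / 506.60 = 0.3040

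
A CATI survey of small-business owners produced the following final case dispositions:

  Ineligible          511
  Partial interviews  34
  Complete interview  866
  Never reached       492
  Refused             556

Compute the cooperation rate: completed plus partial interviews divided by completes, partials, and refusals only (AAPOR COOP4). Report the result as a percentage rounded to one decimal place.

61.8%

Num = 866 + 34 = 900
Denom = 866 + 34 + 556 = 1456
COOP4 = 900 / 1456 = 0.6181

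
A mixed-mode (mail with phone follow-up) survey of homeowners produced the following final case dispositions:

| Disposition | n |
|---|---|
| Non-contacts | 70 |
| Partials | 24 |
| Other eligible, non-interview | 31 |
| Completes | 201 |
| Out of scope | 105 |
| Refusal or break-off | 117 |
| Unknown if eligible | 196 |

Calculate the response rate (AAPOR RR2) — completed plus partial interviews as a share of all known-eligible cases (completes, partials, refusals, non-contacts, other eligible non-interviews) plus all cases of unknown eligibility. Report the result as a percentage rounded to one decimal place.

Numerator → 201 + 24 = 225
Denom → 201 + 24 + 117 + 70 + 31 + 196 = 639
RR2 = 225 / 639 = 0.3521

35.2%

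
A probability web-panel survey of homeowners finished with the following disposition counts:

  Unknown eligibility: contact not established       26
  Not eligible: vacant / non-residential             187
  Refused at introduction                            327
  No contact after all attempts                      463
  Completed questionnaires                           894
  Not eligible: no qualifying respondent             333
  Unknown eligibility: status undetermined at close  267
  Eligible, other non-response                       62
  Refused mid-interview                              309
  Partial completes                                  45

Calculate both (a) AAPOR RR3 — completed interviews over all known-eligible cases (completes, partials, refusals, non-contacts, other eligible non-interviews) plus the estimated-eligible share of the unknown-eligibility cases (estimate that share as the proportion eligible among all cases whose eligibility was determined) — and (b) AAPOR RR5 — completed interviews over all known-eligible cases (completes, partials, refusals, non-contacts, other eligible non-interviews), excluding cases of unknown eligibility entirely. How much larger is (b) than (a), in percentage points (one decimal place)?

Declined to participate = 327 + 309 = 636
Undetermined eligibility = 26 + 267 = 293
Ineligible = 333 + 187 = 520
Num: 894
Known eligible: 894 + 45 + 636 + 463 + 62 = 2100
e = 2100 / (2100 + 520) = 2100 / 2620 = 0.8015
e × U: 0.8015 × 293 = 234.84
Base: 2100 + 234.84 = 2334.84
RR3 = 894 / 2334.84 = 0.3829
Base: 894 + 45 + 636 + 463 + 62 = 2100
RR5 = 894 / 2100 = 0.4257
Difference = 42.57 − 38.29 = 4.28 percentage points

4.3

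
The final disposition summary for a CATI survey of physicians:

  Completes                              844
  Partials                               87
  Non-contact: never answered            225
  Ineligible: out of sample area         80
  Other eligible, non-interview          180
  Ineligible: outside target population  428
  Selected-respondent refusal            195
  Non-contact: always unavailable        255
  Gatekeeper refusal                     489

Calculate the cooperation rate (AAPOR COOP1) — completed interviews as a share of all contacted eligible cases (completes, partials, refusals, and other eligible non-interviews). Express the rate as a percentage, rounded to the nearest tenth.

Refused = 489 + 195 = 684
No contact after all attempts = 225 + 255 = 480
Screened out, ineligible = 428 + 80 = 508
Num = 844
Denom = 844 + 87 + 684 + 180 = 1795
COOP1 = 844 / 1795 = 0.4702

47.0%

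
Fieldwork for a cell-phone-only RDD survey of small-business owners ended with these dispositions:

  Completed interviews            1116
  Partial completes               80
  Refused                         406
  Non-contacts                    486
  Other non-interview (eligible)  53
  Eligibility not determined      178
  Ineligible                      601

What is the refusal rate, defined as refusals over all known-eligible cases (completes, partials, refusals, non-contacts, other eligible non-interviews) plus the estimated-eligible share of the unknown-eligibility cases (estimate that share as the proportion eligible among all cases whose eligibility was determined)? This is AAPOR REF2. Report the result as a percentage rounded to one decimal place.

Num → 406
Eligible (known) → 1116 + 80 + 406 + 486 + 53 = 2141
e = 2141 / (2141 + 601) = 2141 / 2742 = 0.7808
Estimated eligible among unknowns → 0.7808 × 178 = 138.98
Denom → 2141 + 138.98 = 2279.98
REF2 = 406 / 2279.98 = 0.1781

17.8%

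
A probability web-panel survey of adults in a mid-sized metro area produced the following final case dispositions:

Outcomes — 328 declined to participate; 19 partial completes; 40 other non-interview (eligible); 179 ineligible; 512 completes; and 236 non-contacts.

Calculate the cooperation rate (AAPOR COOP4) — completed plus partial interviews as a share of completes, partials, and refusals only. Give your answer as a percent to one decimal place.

Num = 512 + 19 = 531
Denominator = 512 + 19 + 328 = 859
COOP4 = 531 / 859 = 0.6182

61.8%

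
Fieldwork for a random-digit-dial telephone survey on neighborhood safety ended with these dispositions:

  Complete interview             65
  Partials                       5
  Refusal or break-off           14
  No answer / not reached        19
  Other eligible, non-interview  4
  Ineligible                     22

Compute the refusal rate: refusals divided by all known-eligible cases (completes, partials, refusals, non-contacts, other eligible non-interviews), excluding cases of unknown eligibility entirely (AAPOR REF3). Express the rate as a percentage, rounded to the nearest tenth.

Top = 14
Base = 65 + 5 + 14 + 19 + 4 = 107
REF3 = 14 / 107 = 0.1308

13.1%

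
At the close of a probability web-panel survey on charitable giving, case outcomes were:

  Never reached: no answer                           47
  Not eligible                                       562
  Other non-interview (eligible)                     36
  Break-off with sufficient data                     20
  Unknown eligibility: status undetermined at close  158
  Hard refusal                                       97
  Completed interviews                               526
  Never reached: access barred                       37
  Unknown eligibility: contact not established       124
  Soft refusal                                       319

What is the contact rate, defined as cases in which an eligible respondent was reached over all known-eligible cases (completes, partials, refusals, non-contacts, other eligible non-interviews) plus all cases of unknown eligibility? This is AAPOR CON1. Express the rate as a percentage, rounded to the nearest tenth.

73.2%

Refusals = 97 + 319 = 416
Non-contacts = 47 + 37 = 84
Eligibility not determined = 124 + 158 = 282
Top: 526 + 20 + 416 + 36 = 998
Base: 526 + 20 + 416 + 84 + 36 + 282 = 1364
CON1 = 998 / 1364 = 0.7317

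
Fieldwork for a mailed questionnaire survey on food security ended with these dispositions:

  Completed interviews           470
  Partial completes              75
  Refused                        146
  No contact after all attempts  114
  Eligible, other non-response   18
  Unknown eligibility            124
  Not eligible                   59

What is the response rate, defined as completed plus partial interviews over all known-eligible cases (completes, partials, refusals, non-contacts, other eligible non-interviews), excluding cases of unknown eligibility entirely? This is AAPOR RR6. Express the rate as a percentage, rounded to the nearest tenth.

Numerator: 470 + 75 = 545
Denom: 470 + 75 + 146 + 114 + 18 = 823
RR6 = 545 / 823 = 0.6622

66.2%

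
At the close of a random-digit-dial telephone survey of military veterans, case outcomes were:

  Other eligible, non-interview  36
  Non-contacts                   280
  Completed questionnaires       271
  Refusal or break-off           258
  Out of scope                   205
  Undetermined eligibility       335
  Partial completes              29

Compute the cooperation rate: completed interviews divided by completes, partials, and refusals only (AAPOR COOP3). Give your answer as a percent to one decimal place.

Top: 271
Denominator: 271 + 29 + 258 = 558
COOP3 = 271 / 558 = 0.4857

48.6%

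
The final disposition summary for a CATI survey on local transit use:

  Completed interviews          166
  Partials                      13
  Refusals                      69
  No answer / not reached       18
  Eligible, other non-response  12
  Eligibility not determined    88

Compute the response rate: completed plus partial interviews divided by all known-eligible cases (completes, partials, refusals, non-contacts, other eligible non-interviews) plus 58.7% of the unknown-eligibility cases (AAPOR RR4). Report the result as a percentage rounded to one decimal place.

Num: 166 + 13 = 179
Known eligible: 166 + 13 + 69 + 18 + 12 = 278
Eligible share of unknowns: 0.5870 × 88 = 51.66
Denom: 278 + 51.66 = 329.66
RR4 = 179 / 329.66 = 0.5430

54.3%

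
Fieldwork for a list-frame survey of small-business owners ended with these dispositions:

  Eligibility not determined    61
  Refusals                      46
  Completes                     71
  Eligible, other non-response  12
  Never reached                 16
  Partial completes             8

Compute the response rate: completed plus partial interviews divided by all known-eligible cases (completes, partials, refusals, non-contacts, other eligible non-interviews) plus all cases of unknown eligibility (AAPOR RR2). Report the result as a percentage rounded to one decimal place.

Top: 71 + 8 = 79
Denom: 71 + 8 + 46 + 16 + 12 + 61 = 214
RR2 = 79 / 214 = 0.3692

36.9%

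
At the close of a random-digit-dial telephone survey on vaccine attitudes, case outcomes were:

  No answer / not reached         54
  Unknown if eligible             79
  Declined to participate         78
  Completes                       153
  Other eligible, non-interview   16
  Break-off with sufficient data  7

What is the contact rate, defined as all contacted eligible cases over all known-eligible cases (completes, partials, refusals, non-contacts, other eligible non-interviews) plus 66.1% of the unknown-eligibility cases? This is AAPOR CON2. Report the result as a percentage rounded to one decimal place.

Numerator = 153 + 7 + 78 + 16 = 254
Known eligible = 153 + 7 + 78 + 54 + 16 = 308
Estimated eligible among unknowns = 0.6610 × 79 = 52.22
Denominator = 308 + 52.22 = 360.22
CON2 = 254 / 360.22 = 0.7051

70.5%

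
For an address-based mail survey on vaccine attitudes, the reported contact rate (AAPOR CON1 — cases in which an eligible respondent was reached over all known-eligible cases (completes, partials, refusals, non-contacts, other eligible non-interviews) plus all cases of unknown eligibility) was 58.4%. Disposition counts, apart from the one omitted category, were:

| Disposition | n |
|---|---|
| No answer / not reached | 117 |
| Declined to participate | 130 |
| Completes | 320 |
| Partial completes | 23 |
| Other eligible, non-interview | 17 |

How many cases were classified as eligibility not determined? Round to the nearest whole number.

232

Numerator → 320 + 23 + 130 + 17 = 490
CON1 = 490 / D = 0.584
D = 490 / 0.584 = 839.0
Other denominator terms total 607
eligibility not determined = 839.0 − 607 ≈ 232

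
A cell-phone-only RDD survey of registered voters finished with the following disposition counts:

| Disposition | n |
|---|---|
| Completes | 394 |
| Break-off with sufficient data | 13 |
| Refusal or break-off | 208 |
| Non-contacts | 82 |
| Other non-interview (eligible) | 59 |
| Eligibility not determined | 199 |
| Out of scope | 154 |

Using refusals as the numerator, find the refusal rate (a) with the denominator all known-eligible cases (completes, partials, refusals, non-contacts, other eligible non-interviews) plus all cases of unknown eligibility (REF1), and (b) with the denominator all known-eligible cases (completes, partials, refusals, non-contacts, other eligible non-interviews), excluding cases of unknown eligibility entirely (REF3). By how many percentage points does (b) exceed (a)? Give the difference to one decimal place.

Numerator = 208
Base = 394 + 13 + 208 + 82 + 59 + 199 = 955
REF1 = 208 / 955 = 0.2178
Base = 394 + 13 + 208 + 82 + 59 = 756
REF3 = 208 / 756 = 0.2751
Difference = 27.51 − 21.78 = 5.73 percentage points

5.7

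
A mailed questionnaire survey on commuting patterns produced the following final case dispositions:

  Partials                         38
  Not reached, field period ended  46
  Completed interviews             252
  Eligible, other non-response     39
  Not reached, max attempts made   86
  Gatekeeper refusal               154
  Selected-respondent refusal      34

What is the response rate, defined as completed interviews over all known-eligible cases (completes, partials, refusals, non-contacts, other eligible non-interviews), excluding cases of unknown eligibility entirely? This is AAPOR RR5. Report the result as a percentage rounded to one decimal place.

38.8%

Declined to participate = 154 + 34 = 188
No answer / not reached = 46 + 86 = 132
Num: 252
Denominator: 252 + 38 + 188 + 132 + 39 = 649
RR5 = 252 / 649 = 0.3883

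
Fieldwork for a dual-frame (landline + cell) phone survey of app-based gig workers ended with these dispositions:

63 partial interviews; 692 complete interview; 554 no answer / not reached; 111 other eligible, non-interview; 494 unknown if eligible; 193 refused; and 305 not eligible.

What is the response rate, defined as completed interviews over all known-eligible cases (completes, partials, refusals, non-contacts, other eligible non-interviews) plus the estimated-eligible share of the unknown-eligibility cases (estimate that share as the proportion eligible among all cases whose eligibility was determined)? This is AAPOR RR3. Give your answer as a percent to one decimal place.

Num: 692
Known eligible: 692 + 63 + 193 + 554 + 111 = 1613
e = 1613 / (1613 + 305) = 1613 / 1918 = 0.8410
Estimated eligible among unknowns: 0.8410 × 494 = 415.45
Base: 1613 + 415.45 = 2028.45
RR3 = 692 / 2028.45 = 0.3411

34.1%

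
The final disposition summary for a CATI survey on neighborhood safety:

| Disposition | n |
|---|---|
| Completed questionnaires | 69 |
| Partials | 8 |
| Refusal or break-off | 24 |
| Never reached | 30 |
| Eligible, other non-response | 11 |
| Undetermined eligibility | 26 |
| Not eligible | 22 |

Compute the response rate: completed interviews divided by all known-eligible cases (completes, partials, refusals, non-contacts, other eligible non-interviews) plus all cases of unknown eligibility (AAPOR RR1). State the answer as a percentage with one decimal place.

Top: 69
Denominator: 69 + 8 + 24 + 30 + 11 + 26 = 168
RR1 = 69 / 168 = 0.4107

41.1%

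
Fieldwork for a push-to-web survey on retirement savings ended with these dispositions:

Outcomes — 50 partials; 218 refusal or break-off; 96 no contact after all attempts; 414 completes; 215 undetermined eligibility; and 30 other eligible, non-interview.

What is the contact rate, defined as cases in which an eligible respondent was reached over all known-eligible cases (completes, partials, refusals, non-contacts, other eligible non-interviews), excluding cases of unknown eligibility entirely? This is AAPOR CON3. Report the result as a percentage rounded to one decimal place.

88.1%

Numerator = 414 + 50 + 218 + 30 = 712
Denominator = 414 + 50 + 218 + 96 + 30 = 808
CON3 = 712 / 808 = 0.8812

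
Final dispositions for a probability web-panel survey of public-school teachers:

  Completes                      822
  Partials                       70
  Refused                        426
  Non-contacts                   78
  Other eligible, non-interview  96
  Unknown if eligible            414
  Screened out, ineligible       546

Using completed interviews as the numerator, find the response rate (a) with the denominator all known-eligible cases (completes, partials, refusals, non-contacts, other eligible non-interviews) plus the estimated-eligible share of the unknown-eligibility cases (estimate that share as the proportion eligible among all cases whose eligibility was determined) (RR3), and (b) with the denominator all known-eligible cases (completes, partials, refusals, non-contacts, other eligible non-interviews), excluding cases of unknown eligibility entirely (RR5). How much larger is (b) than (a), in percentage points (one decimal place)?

9.3

Top → 822
Determined eligible → 822 + 70 + 426 + 78 + 96 = 1492
e = 1492 / (1492 + 546) = 1492 / 2038 = 0.7321
e × U → 0.7321 × 414 = 303.09
Base → 1492 + 303.09 = 1795.09
RR3 = 822 / 1795.09 = 0.4579
Base → 822 + 70 + 426 + 78 + 96 = 1492
RR5 = 822 / 1492 = 0.5509
Difference = 55.09 − 45.79 = 9.30 percentage points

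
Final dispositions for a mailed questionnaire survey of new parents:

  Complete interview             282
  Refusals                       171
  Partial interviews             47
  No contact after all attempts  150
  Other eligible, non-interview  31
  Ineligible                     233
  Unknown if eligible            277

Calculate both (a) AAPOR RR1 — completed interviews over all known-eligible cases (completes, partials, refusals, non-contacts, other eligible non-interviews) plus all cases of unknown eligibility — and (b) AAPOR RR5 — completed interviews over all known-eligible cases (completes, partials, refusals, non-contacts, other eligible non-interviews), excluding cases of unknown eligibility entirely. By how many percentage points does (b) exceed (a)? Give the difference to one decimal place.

Num: 282
Denom: 282 + 47 + 171 + 150 + 31 + 277 = 958
RR1 = 282 / 958 = 0.2944
Denom: 282 + 47 + 171 + 150 + 31 = 681
RR5 = 282 / 681 = 0.4141
Difference = 41.41 − 29.44 = 11.97 percentage points

12.0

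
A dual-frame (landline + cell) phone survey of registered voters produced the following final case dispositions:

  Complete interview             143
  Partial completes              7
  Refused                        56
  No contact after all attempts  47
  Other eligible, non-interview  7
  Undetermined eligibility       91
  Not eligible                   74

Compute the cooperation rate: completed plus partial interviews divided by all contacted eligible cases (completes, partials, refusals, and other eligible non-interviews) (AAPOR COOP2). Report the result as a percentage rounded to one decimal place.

Numerator → 143 + 7 = 150
Denominator → 143 + 7 + 56 + 7 = 213
COOP2 = 150 / 213 = 0.7042

70.4%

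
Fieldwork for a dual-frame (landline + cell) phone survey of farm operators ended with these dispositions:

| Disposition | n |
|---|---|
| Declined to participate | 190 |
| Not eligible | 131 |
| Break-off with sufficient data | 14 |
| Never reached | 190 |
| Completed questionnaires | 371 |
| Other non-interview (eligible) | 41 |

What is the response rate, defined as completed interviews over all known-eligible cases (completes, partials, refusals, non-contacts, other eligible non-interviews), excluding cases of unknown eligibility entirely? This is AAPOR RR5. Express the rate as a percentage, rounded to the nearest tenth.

Numerator = 371
Denominator = 371 + 14 + 190 + 190 + 41 = 806
RR5 = 371 / 806 = 0.4603

46.0%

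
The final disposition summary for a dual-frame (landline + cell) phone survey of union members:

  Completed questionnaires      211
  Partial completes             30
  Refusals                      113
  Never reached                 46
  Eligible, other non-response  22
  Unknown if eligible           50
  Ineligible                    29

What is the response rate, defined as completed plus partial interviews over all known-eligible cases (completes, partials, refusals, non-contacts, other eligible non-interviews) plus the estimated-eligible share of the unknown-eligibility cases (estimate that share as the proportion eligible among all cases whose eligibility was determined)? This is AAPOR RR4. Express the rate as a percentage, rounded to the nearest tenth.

51.4%

Numerator → 211 + 30 = 241
Eligible (known) → 211 + 30 + 113 + 46 + 22 = 422
e = 422 / (422 + 29) = 422 / 451 = 0.9357
e × U → 0.9357 × 50 = 46.78
Denominator → 422 + 46.78 = 468.78
RR4 = 241 / 468.78 = 0.5141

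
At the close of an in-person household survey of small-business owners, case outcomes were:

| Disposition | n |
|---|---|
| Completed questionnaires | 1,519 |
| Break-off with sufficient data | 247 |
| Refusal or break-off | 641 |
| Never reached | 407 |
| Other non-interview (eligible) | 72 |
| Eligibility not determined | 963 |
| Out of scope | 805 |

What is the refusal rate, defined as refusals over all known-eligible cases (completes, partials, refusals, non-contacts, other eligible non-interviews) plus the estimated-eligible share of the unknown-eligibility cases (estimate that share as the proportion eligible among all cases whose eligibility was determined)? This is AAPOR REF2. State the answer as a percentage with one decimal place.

17.6%

Top → 641
Known eligible → 1519 + 247 + 641 + 407 + 72 = 2886
e = 2886 / (2886 + 805) = 2886 / 3691 = 0.7819
Estimated eligible among unknowns → 0.7819 × 963 = 752.97
Base → 2886 + 752.97 = 3638.97
REF2 = 641 / 3638.97 = 0.1761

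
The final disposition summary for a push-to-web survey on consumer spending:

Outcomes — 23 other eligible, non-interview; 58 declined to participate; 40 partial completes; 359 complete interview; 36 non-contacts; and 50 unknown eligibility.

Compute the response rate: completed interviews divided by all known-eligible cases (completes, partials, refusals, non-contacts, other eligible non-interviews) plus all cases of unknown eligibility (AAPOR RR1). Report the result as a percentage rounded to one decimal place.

63.4%

Top = 359
Base = 359 + 40 + 58 + 36 + 23 + 50 = 566
RR1 = 359 / 566 = 0.6343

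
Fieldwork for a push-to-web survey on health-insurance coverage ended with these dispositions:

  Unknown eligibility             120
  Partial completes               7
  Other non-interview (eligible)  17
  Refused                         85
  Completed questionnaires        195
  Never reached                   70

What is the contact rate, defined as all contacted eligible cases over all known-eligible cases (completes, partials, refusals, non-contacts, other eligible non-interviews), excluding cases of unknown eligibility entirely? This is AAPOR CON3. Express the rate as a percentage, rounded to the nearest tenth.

Top: 195 + 7 + 85 + 17 = 304
Denom: 195 + 7 + 85 + 70 + 17 = 374
CON3 = 304 / 374 = 0.8128

81.3%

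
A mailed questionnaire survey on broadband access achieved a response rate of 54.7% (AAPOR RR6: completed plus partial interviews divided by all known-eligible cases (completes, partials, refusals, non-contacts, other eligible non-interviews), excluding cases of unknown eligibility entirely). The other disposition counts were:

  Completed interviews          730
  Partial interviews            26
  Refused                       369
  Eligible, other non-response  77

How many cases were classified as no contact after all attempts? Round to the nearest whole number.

Top = 730 + 26 = 756
RR6 = 756 / D = 0.547
D = 756 / 0.547 = 1382.1
Rest of base = 1202
no contact after all attempts = 1382.1 − 1202 ≈ 180

180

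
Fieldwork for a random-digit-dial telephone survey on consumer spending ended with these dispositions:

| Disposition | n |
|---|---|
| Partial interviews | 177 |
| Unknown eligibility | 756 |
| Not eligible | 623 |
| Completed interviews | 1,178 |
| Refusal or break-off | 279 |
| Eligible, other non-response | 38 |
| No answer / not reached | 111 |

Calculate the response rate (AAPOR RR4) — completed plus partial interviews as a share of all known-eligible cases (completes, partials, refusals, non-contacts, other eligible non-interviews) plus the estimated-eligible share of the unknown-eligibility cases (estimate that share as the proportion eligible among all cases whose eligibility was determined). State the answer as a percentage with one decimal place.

Top = 1178 + 177 = 1355
Known eligible = 1178 + 177 + 279 + 111 + 38 = 1783
e = 1783 / (1783 + 623) = 1783 / 2406 = 0.7411
Eligible share of unknowns = 0.7411 × 756 = 560.27
Denom = 1783 + 560.27 = 2343.27
RR4 = 1355 / 2343.27 = 0.5783

57.8%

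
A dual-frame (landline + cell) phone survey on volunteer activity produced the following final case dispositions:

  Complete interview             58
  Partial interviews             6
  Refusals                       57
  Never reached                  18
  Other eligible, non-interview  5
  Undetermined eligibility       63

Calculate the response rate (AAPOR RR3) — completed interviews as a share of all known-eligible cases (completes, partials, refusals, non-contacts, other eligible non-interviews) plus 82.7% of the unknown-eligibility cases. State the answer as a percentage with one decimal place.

Top: 58
Determined eligible: 58 + 6 + 57 + 18 + 5 = 144
Estimated eligible among unknowns: 0.8270 × 63 = 52.10
Denom: 144 + 52.10 = 196.10
RR3 = 58 / 196.10 = 0.2958

29.6%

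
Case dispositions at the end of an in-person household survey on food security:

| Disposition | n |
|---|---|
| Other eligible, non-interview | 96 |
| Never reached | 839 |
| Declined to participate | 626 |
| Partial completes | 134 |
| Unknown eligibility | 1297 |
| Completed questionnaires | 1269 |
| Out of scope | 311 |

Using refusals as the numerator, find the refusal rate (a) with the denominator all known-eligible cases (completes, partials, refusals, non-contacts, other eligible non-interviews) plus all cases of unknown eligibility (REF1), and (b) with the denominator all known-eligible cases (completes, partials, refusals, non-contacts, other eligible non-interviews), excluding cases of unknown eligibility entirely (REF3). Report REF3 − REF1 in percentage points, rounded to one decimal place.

6.4

Num: 626
Denominator: 1269 + 134 + 626 + 839 + 96 + 1297 = 4261
REF1 = 626 / 4261 = 0.1469
Denominator: 1269 + 134 + 626 + 839 + 96 = 2964
REF3 = 626 / 2964 = 0.2112
Difference = 21.12 − 14.69 = 6.43 percentage points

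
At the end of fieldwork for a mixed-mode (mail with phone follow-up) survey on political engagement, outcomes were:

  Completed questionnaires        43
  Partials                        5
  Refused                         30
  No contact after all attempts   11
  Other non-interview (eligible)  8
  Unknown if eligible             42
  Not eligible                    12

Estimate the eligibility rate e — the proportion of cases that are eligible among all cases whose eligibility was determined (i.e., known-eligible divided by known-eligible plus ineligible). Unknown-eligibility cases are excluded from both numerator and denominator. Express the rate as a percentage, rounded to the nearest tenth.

Known eligible = 43 + 5 + 30 + 11 + 8 = 97
e = 97 / (97 + 12) = 97 / 109 = 0.8899

89.0%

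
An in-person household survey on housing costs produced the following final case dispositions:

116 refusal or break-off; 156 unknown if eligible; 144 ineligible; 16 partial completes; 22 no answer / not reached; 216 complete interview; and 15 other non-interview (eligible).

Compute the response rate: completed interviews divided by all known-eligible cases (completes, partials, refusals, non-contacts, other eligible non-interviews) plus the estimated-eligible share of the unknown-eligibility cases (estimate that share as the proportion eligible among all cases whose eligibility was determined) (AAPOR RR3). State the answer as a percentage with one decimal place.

43.3%

Numerator: 216
Known eligible: 216 + 16 + 116 + 22 + 15 = 385
e = 385 / (385 + 144) = 385 / 529 = 0.7278
e × U: 0.7278 × 156 = 113.54
Base: 385 + 113.54 = 498.54
RR3 = 216 / 498.54 = 0.4333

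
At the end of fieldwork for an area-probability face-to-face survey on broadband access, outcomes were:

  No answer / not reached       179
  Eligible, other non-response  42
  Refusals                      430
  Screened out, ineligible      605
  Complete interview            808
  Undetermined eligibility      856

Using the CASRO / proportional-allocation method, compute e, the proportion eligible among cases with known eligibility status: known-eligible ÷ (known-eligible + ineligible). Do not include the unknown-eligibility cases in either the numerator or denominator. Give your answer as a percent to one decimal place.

Known eligible → 808 + 430 + 179 + 42 = 1459
e = 1459 / (1459 + 605) = 1459 / 2064 = 0.7069

70.7%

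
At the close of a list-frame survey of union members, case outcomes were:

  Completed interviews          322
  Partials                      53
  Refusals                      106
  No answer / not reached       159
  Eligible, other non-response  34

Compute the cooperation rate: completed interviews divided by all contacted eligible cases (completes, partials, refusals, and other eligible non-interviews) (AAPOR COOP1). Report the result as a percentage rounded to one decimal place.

62.5%

Numerator → 322
Denom → 322 + 53 + 106 + 34 = 515
COOP1 = 322 / 515 = 0.6252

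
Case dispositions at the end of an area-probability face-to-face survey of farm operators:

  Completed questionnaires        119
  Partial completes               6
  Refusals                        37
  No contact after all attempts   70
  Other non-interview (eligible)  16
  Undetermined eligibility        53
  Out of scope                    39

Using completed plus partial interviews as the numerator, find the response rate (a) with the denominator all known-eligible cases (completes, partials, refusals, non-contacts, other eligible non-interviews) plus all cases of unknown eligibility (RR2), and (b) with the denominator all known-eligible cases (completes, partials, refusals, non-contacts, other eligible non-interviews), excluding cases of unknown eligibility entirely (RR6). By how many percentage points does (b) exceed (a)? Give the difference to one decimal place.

Top = 119 + 6 = 125
Denom = 119 + 6 + 37 + 70 + 16 + 53 = 301
RR2 = 125 / 301 = 0.4153
Denom = 119 + 6 + 37 + 70 + 16 = 248
RR6 = 125 / 248 = 0.5040
Difference = 50.40 − 41.53 = 8.87 percentage points

8.9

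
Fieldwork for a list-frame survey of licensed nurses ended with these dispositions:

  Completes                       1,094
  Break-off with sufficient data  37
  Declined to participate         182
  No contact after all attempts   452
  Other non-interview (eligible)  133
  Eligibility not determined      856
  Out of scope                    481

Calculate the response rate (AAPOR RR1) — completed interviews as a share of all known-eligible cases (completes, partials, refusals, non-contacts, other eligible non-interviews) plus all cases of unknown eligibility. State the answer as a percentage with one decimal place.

Num = 1094
Denom = 1094 + 37 + 182 + 452 + 133 + 856 = 2754
RR1 = 1094 / 2754 = 0.3972

39.7%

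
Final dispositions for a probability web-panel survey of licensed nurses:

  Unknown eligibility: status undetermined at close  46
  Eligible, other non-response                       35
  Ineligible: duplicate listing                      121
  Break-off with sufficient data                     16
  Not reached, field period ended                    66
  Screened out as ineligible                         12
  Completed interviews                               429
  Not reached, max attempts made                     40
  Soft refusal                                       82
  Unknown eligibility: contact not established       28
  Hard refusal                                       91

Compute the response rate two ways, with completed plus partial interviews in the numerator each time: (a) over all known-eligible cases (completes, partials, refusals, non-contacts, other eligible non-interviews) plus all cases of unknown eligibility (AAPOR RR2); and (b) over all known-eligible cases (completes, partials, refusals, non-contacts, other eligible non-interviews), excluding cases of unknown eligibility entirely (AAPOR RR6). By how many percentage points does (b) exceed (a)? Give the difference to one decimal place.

Declined to participate = 91 + 82 = 173
No answer / not reached = 66 + 40 = 106
Undetermined eligibility = 28 + 46 = 74
Screened out, ineligible = 12 + 121 = 133
Numerator = 429 + 16 = 445
Denominator = 429 + 16 + 173 + 106 + 35 + 74 = 833
RR2 = 445 / 833 = 0.5342
Denominator = 429 + 16 + 173 + 106 + 35 = 759
RR6 = 445 / 759 = 0.5863
Difference = 58.63 − 53.42 = 5.21 percentage points

5.2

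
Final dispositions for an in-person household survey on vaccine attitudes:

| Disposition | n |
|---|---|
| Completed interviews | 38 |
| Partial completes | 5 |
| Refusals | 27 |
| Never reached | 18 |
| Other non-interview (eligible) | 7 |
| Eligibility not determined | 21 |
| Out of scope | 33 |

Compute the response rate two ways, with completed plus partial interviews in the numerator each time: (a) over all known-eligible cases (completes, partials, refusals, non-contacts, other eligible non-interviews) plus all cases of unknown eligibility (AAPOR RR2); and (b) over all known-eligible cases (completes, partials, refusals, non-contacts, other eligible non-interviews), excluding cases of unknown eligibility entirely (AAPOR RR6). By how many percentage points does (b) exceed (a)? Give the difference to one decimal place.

Top = 38 + 5 = 43
Base = 38 + 5 + 27 + 18 + 7 + 21 = 116
RR2 = 43 / 116 = 0.3707
Base = 38 + 5 + 27 + 18 + 7 = 95
RR6 = 43 / 95 = 0.4526
Difference = 45.26 − 37.07 = 8.19 percentage points

8.2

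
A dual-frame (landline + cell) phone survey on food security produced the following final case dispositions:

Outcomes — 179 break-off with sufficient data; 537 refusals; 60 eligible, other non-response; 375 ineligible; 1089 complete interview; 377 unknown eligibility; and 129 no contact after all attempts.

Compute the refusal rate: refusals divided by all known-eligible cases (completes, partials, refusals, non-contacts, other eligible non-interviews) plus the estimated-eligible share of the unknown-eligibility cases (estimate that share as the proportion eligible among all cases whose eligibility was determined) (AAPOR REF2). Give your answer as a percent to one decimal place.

23.2%

Top: 537
Determined eligible: 1089 + 179 + 537 + 129 + 60 = 1994
e = 1994 / (1994 + 375) = 1994 / 2369 = 0.8417
Eligible share of unknowns: 0.8417 × 377 = 317.32
Base: 1994 + 317.32 = 2311.32
REF2 = 537 / 2311.32 = 0.2323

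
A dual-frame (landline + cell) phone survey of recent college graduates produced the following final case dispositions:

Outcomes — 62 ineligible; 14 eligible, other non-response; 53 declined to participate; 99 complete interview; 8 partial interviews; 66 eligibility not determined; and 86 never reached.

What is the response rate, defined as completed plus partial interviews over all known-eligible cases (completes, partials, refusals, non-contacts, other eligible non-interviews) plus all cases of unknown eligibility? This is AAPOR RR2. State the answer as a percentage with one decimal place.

Numerator: 99 + 8 = 107
Denom: 99 + 8 + 53 + 86 + 14 + 66 = 326
RR2 = 107 / 326 = 0.3282

32.8%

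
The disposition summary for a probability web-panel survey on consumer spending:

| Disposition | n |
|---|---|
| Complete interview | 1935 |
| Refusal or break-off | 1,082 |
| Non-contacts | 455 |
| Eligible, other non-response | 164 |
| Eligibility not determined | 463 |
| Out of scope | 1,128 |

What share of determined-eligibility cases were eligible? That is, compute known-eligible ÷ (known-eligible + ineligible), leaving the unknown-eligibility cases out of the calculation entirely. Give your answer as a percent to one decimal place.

76.3%

Known eligible → 1935 + 1082 + 455 + 164 = 3636
e = 3636 / (3636 + 1128) = 3636 / 4764 = 0.7632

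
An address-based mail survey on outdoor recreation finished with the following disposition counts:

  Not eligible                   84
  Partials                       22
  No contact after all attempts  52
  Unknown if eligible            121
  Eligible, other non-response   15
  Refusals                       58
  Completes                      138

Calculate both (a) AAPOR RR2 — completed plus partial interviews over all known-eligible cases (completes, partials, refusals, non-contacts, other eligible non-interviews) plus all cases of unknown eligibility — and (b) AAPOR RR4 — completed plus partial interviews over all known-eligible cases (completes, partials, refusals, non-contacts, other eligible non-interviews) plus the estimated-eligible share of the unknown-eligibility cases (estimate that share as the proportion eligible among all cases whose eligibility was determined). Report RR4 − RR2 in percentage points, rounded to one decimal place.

Num: 138 + 22 = 160
Base: 138 + 22 + 58 + 52 + 15 + 121 = 406
RR2 = 160 / 406 = 0.3941
Eligible (known): 138 + 22 + 58 + 52 + 15 = 285
e = 285 / (285 + 84) = 285 / 369 = 0.7724
Eligible share of unknowns: 0.7724 × 121 = 93.46
Base: 285 + 93.46 = 378.46
RR4 = 160 / 378.46 = 0.4228
Difference = 42.28 − 39.41 = 2.87 percentage points

2.9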